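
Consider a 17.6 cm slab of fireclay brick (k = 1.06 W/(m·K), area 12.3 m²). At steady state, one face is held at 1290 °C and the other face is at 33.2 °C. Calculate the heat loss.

Q = kA·ΔT/L = 1.06 × 12.3 × |1290 °C − 33.2 °C| / 0.176 = 93100 W

Q = 93.1 kW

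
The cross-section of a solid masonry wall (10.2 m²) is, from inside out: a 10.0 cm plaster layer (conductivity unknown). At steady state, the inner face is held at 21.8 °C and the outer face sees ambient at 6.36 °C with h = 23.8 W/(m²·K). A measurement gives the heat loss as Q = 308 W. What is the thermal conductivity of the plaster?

ΣR = ΔT/Q = |21.8 − 6.36|/308 = 0.05013 K/W
Known resistances:
  R_conv,out = 1/(hA) = 1/(23.8·10.2) = 0.004119 K/W
R_plaster = ΣR − ΣR_known = 0.05013 − 0.004119 = 0.04601 K/W
L/(kA) = 0.04601 ⇒ k = 0.100/(0.04601·10.2) = 0.213 W/m·K

k = 0.213 W/m·K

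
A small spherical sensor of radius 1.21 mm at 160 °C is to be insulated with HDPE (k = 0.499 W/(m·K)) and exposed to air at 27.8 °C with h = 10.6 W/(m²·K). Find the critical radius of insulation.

r_cr = 9.42 cm

For a sphere, r_cr = 2k_ins/h = 2·0.499/10.6 = 0.0942 m = 9.42 cm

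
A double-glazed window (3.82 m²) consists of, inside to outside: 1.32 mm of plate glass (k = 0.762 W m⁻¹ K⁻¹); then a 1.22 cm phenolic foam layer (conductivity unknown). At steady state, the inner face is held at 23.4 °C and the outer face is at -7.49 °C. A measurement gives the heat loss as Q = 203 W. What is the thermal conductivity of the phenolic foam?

ΣR = ΔT/Q = |23.4 − -7.49|/203 = 0.1522 K/W
Known resistances:
  R_plate glass = L/(kA) = 0.00132/(0.762·3.82) = 4.535×10^-4 K/W
R_phenolic foam = ΣR − ΣR_known = 0.1522 − 4.535×10^-4 = 0.1517 K/W
L/(kA) = 0.1517 ⇒ k = 0.0122/(0.1517·3.82) = 0.0211 W/m·K

k = 0.0211 W/m·K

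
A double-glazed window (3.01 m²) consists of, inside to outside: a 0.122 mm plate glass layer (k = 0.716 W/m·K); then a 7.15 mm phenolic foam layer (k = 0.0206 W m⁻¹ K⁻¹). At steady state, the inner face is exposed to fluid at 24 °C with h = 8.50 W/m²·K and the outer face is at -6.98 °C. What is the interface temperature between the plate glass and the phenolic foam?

T = 16.1 °C

Series thermal resistances, inner to outer:
  R_conv,in = 1/(hA) = 1/(8.50·3.01) = 0.03909 K/W
  R_plate glass = L/(kA) = 1.22×10^-4/(0.716·3.01) = 5.661×10^-5 K/W
  R_phenolic foam = L/(kA) = 0.00715/(0.0206·3.01) = 0.1153 K/W
ΣR = 0.03909 + 5.661×10^-5 + 0.1153 = 0.1544 K/W
Q = ΔT/ΣR = (24 °C − -6.98 °C)/0.1544 = 200.6 W
From the inner boundary to the plate glass/phenolic foam interface, ΣR_partial = 0.03915 K/W.
T_interface = T_in − Q·ΣR_partial = 24 °C − (200.6)(0.03915) = 16.1 °C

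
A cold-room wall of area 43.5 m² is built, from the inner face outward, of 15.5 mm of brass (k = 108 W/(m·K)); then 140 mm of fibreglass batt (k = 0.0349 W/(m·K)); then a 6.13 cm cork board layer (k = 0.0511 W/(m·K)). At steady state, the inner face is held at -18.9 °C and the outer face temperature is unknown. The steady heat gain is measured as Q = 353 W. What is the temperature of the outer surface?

Sum the resistances:
  R_brass = L/(kA) = 0.0155/(108·43.5) = 3.299×10^-6 K/W
  R_fibreglass batt = L/(kA) = 0.140/(0.0349·43.5) = 0.09222 K/W
  R_cork board = L/(kA) = 0.0613/(0.0511·43.5) = 0.02758 K/W
ΣR = 0.1198 K/W
ΔT = Q·ΣR = 353 × 0.1198 = 42.29 K
Heat flows inward, so T_out = T_in + ΔT = -18.9 + 42.29 = 23.4 °C

T_out = 23.4 °C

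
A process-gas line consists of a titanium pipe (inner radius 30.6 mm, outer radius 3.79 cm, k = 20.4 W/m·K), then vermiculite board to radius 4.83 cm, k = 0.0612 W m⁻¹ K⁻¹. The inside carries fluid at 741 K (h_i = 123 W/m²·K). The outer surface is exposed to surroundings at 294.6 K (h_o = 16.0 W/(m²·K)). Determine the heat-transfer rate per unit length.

Q' = 507 W/m

Series thermal resistances, inner to outer:
  R'_conv,in = 1/(2πr h) = 1/(2π·0.0306·123) = 0.04229 m·K/W
  R'_titanium = ln(0.0379/0.0306)/(2πk) = 0.2140/(2π·20.4) = 0.001669 m·K/W
  R'_vermiculite board = ln(0.0483/0.0379)/(2πk) = 0.2425/(2π·0.0612) = 0.6306 m·K/W
  R'_conv,out = 1/(2πr h) = 1/(2π·0.0483·16.0) = 0.2059 m·K/W
ΣR = 0.04229 + 0.001669 + 0.6306 + 0.2059 = 0.8805 m·K/W
Q' = ΔT/ΣR = (741 K − 294.6 K)/0.8805 = 507 W/m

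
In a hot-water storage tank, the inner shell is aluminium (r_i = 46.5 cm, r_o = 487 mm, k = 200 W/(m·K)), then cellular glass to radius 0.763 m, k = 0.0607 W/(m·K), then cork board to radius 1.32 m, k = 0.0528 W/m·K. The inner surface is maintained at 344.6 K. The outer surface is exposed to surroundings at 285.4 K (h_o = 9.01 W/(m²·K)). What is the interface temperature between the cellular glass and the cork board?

T = 312.8 K

Resistance network (inner→outer):
  R_aluminium = (1/0.465 − 1/0.487)/(4πk) = 0.09715/(4π·200) = 3.865×10^-5 K/W
  R_cellular glass = (1/0.487 − 1/0.763)/(4πk) = 0.7428/(4π·0.0607) = 0.9738 K/W
  R_cork board = (1/0.763 − 1/1.32)/(4πk) = 0.5530/(4π·0.0528) = 0.8335 K/W
  R_conv,out = 1/(4πr²h) = 1/(4π·1.32²·9.01) = 0.005069 K/W
ΣR = 3.865×10^-5 + 0.9738 + 0.8335 + 0.005069 = 1.812 K/W
Q = ΔT/ΣR = (344.6 K − 285.4 K)/1.812 = 32.67 W
From the inner boundary to the cellular glass/cork board interface, ΣR_partial = 0.9738 K/W.
T_interface = T_in − Q·ΣR_partial = 344.6 K − (32.67)(0.9738) = 312.8 K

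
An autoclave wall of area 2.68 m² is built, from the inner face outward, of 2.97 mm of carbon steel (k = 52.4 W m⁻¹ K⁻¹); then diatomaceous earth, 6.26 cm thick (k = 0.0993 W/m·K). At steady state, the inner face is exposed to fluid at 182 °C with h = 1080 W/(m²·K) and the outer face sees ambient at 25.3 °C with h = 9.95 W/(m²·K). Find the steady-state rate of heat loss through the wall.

Resistance network (inner→outer):
  R_conv,in = 1/(hA) = 1/(1080·2.68) = 3.455×10^-4 K/W
  R_carbon steel = L/(kA) = 0.00297/(52.4·2.68) = 2.115×10^-5 K/W
  R_diatomaceous earth = L/(kA) = 0.0626/(0.0993·2.68) = 0.2352 K/W
  R_conv,out = 1/(hA) = 1/(9.95·2.68) = 0.03750 K/W
ΣR = 3.455×10^-4 + 2.115×10^-5 + 0.2352 + 0.03750 = 0.2731 K/W
Q = ΔT/ΣR = (182 °C − 25.3 °C)/0.2731 = 574 W

Q = 574 W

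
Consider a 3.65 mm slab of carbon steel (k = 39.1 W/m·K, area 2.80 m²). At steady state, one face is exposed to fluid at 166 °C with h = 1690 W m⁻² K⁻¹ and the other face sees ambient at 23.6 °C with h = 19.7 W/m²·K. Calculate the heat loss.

Treat each layer as a resistance in series:
  R_conv,in = 1/(hA) = 1/(1690·2.80) = 2.113×10^-4 K/W
  R_carbon steel = L/(kA) = 0.00365/(39.1·2.80) = 3.334×10^-5 K/W
  R_conv,out = 1/(hA) = 1/(19.7·2.80) = 0.01813 K/W
ΣR = 2.113×10^-4 + 3.334×10^-5 + 0.01813 = 0.01837 K/W
Q = ΔT/ΣR = (166 °C − 23.6 °C)/0.01837 = 7750 W

Q = 7.75 kW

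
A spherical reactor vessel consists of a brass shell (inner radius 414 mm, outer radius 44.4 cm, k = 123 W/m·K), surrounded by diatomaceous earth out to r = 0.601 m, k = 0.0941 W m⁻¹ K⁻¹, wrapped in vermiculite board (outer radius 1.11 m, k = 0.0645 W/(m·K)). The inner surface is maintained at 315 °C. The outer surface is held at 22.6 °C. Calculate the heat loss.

Q = 203 W

Treat each layer as a resistance in series:
  R_brass = (1/0.414 − 1/0.444)/(4πk) = 0.1632/(4π·123) = 1.056×10^-4 K/W
  R_diatomaceous earth = (1/0.444 − 1/0.601)/(4πk) = 0.5884/(4π·0.0941) = 0.4976 K/W
  R_vermiculite board = (1/0.601 − 1/1.11)/(4πk) = 0.7630/(4π·0.0645) = 0.9413 K/W
ΣR = 1.056×10^-4 + 0.4976 + 0.9413 = 1.439 K/W
Q = ΔT/ΣR = (315 °C − 22.6 °C)/1.439 = 203 W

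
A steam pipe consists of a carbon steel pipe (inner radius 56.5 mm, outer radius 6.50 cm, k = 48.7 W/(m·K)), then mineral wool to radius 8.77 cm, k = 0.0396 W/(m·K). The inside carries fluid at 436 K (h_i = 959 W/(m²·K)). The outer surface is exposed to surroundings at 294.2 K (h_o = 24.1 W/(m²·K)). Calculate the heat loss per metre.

Series thermal resistances, inner to outer:
  R'_conv,in = 1/(2πr h) = 1/(2π·0.0565·959) = 0.002937 m·K/W
  R'_carbon steel = ln(0.0650/0.0565)/(2πk) = 0.1401/(2π·48.7) = 4.580×10^-4 m·K/W
  R'_mineral wool = ln(0.0877/0.0650)/(2πk) = 0.2995/(2π·0.0396) = 1.204 m·K/W
  R'_conv,out = 1/(2πr h) = 1/(2π·0.0877·24.1) = 0.07530 m·K/W
ΣR = 0.002937 + 4.580×10^-4 + 1.204 + 0.07530 = 1.283 m·K/W
Q' = ΔT/ΣR = (436 K − 294.2 K)/1.283 = 111 W/m

Q' = 111 W/m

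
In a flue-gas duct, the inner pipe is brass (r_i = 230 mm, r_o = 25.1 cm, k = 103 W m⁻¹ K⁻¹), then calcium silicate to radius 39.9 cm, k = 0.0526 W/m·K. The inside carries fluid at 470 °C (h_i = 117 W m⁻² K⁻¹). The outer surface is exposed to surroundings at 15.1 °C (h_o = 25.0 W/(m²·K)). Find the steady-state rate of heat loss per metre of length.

Q' = 319 W/m

Treat each layer as a resistance in series:
  R'_conv,in = 1/(2πr h) = 1/(2π·0.230·117) = 0.005914 m·K/W
  R'_brass = ln(0.251/0.230)/(2πk) = 0.08737/(2π·103) = 1.350×10^-4 m·K/W
  R'_calcium silicate = ln(0.399/0.251)/(2πk) = 0.4635/(2π·0.0526) = 1.402 m·K/W
  R'_conv,out = 1/(2πr h) = 1/(2π·0.399·25.0) = 0.01596 m·K/W
ΣR = 0.005914 + 1.350×10^-4 + 1.402 + 0.01596 = 1.424 m·K/W
Q' = ΔT/ΣR = (470 °C − 15.1 °C)/1.424 = 319 W/m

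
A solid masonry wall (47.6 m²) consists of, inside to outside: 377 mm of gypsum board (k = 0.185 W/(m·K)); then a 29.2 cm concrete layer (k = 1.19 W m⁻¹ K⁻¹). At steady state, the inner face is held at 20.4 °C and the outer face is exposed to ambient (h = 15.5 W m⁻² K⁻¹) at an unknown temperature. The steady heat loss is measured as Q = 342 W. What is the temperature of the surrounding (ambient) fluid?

Series resistances:
  R_gypsum board = L/(kA) = 0.377/(0.185·47.6) = 0.04281 K/W
  R_concrete = L/(kA) = 0.292/(1.19·47.6) = 0.005155 K/W
  R_conv,out = 1/(hA) = 1/(15.5·47.6) = 0.001355 K/W
ΣR = 0.04932 K/W
ΔT = Q·ΣR = 342 × 0.04932 = 16.87 K
Heat flows outward, so T_out = T_in − ΔT = 20.4 − 16.87 = 3.53 °C

T_out = 3.53 °C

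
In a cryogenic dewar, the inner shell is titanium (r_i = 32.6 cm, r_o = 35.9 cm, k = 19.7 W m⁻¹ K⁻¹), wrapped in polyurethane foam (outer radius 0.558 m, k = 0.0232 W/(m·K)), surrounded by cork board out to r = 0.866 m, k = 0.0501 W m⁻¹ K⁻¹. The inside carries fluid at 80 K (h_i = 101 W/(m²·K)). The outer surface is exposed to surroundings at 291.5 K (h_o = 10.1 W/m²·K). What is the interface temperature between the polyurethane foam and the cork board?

T = 242.8 K

Treat each layer as a resistance in series:
  R_conv,in = 1/(4πr²h) = 1/(4π·0.326²·101) = 0.007414 K/W
  R_titanium = (1/0.326 − 1/0.359)/(4πk) = 0.2820/(4π·19.7) = 0.001139 K/W
  R_polyurethane foam = (1/0.359 − 1/0.558)/(4πk) = 0.9934/(4π·0.0232) = 3.407 K/W
  R_cork board = (1/0.558 − 1/0.866)/(4πk) = 0.6374/(4π·0.0501) = 1.012 K/W
  R_conv,out = 1/(4πr²h) = 1/(4π·0.866²·10.1) = 0.01051 K/W
ΣR = 0.007414 + 0.001139 + 3.407 + 1.012 + 0.01051 = 4.438 K/W
Q = ΔT/ΣR = (80 K − 291.5 K)/4.438 = -47.66 W
From the inner boundary to the polyurethane foam/cork board interface, ΣR_partial = 3.416 K/W.
T_interface = T_in − Q·ΣR_partial = 80 K − (-47.66)(3.416) = 242.8 K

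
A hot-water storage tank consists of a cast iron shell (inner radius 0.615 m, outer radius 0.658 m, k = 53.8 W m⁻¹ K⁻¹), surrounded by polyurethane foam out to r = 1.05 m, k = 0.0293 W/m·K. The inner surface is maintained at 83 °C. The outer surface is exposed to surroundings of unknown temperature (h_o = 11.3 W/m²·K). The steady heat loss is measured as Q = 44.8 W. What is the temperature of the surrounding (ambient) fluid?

T_out = 13.7 °C

Sum the resistances:
  R_cast iron = (1/0.615 − 1/0.658)/(4πk) = 0.1063/(4π·53.8) = 1.572×10^-4 K/W
  R_polyurethane foam = (1/0.658 − 1/1.05)/(4πk) = 0.5674/(4π·0.0293) = 1.541 K/W
  R_conv,out = 1/(4πr²h) = 1/(4π·1.05²·11.3) = 0.006388 K/W
ΣR = 1.548 K/W
ΔT = Q·ΣR = 44.8 × 1.548 = 69.35 K
Heat flows outward, so T_out = T_in − ΔT = 83 − 69.35 = 13.7 °C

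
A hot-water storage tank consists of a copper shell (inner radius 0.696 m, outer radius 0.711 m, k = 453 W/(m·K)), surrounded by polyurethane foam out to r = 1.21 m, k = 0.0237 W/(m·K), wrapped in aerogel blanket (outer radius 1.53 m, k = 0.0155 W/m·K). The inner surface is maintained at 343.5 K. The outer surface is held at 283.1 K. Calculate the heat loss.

Resistance network (inner→outer):
  R_copper = (1/0.696 − 1/0.711)/(4πk) = 0.03031/(4π·453) = 5.325×10^-6 K/W
  R_polyurethane foam = (1/0.711 − 1/1.21)/(4πk) = 0.5800/(4π·0.0237) = 1.948 K/W
  R_aerogel blanket = (1/1.21 − 1/1.53)/(4πk) = 0.1729/(4π·0.0155) = 0.8874 K/W
ΣR = 5.325×10^-6 + 1.948 + 0.8874 = 2.835 K/W
Q = ΔT/ΣR = (343.5 K − 283.1 K)/2.835 = 21.3 W

Q = 21.3 W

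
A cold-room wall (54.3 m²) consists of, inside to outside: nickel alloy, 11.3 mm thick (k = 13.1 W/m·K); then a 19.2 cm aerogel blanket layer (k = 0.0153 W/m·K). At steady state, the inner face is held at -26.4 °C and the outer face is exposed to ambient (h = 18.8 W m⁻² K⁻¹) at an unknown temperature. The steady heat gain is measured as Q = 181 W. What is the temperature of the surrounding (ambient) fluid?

T_out = 15.6 °C

Sum the resistances:
  R_nickel alloy = L/(kA) = 0.0113/(13.1·54.3) = 1.589×10^-5 K/W
  R_aerogel blanket = L/(kA) = 0.192/(0.0153·54.3) = 0.2311 K/W
  R_conv,out = 1/(hA) = 1/(18.8·54.3) = 9.796×10^-4 K/W
ΣR = 0.2321 K/W
ΔT = Q·ΣR = 181 × 0.2321 = 42.01 K
Heat flows inward, so T_out = T_in + ΔT = -26.4 + 42.01 = 15.6 °C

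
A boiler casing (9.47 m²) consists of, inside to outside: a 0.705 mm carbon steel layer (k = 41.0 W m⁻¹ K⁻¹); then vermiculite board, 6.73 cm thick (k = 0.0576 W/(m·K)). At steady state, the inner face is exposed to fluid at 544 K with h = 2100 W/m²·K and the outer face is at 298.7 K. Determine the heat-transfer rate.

Resistance network (inner→outer):
  R_conv,in = 1/(hA) = 1/(2100·9.47) = 5.028×10^-5 K/W
  R_carbon steel = L/(kA) = 7.05×10^-4/(41.0·9.47) = 1.816×10^-6 K/W
  R_vermiculite board = L/(kA) = 0.0673/(0.0576·9.47) = 0.1234 K/W
ΣR = 5.028×10^-5 + 1.816×10^-6 + 0.1234 = 0.1235 K/W
Q = ΔT/ΣR = (544 K − 298.7 K)/0.1235 = 1990 W

Q = 1990 W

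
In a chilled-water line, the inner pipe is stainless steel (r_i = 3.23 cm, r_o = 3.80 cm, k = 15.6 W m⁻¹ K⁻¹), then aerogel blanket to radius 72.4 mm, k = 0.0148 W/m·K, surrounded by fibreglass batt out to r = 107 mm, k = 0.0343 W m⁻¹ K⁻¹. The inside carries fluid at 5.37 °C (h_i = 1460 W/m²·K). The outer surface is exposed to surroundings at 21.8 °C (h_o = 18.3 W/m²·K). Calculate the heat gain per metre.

Q' = 1.86 W/m

Resistance network (inner→outer):
  R'_conv,in = 1/(2πr h) = 1/(2π·0.0323·1460) = 0.003375 m·K/W
  R'_stainless steel = ln(0.0380/0.0323)/(2πk) = 0.1625/(2π·15.6) = 0.001658 m·K/W
  R'_aerogel blanket = ln(0.0724/0.0380)/(2πk) = 0.6446/(2π·0.0148) = 6.932 m·K/W
  R'_fibreglass batt = ln(0.107/0.0724)/(2πk) = 0.3906/(2π·0.0343) = 1.813 m·K/W
  R'_conv,out = 1/(2πr h) = 1/(2π·0.107·18.3) = 0.08128 m·K/W
ΣR = 0.003375 + 0.001658 + 6.932 + 1.813 + 0.08128 = 8.831 m·K/W
Q' = ΔT/ΣR = (5.37 °C − 21.8 °C)/8.831 = -1.86 W/m
(Negative Q' ⇒ heat flows inward; heat gain = 1.86 W/m.)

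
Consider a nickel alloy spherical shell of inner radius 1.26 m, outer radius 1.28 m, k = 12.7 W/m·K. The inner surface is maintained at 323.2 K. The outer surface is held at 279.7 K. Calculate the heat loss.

Q = 560 kW

Q = 4πk·ΔT/(1/r₁ − 1/r₂) = 4π × 12.7 × 43.5 / (1/1.26 − 1/1.28) = 5.60×10^5 W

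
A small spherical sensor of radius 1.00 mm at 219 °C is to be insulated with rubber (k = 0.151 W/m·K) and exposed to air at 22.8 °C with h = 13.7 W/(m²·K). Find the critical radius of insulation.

For a sphere, r_cr = 2k_ins/h = 2·0.151/13.7 = 0.0220 m = 2.20 cm

r_cr = 2.20 cm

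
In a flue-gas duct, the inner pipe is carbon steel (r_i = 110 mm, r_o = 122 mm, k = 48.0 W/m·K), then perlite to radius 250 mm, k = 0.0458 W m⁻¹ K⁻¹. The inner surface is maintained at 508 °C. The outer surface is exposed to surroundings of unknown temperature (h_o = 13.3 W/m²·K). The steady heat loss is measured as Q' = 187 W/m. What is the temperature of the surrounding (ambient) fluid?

T_out = 32.8 °C

Series resistances:
  R'_carbon steel = ln(0.122/0.110)/(2πk) = 0.1035/(2π·48.0) = 3.433×10^-4 m·K/W
  R'_perlite = ln(0.250/0.122)/(2πk) = 0.7174/(2π·0.0458) = 2.493 m·K/W
  R'_conv,out = 1/(2πr h) = 1/(2π·0.250·13.3) = 0.04787 m·K/W
ΣR = 2.541 m·K/W
ΔT = Q'·ΣR = 187 × 2.541 = 475.2 K
Heat flows outward, so T_out = T_in − ΔT = 508 − 475.2 = 32.8 °C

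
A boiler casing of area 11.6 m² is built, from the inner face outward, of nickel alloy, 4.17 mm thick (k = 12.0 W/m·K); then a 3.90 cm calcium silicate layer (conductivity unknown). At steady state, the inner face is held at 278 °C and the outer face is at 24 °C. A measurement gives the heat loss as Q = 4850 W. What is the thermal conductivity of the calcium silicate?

ΣR = ΔT/Q = |278 − 24|/4850 = 0.05237 K/W
Known resistances:
  R_nickel alloy = L/(kA) = 0.00417/(12.0·11.6) = 2.996×10^-5 K/W
R_calcium silicate = ΣR − ΣR_known = 0.05237 − 2.996×10^-5 = 0.05234 K/W
L/(kA) = 0.05234 ⇒ k = 0.0390/(0.05234·11.6) = 0.0642 W/m·K

k = 0.0642 W/m·K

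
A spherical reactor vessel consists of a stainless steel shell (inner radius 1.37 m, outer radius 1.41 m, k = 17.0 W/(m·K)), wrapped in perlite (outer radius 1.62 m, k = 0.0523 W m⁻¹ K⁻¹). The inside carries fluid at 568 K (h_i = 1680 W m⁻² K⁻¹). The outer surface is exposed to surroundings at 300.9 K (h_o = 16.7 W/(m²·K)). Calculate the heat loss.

Series thermal resistances, inner to outer:
  R_conv,in = 1/(4πr²h) = 1/(4π·1.37²·1680) = 2.524×10^-5 K/W
  R_stainless steel = (1/1.37 − 1/1.41)/(4πk) = 0.02071/(4π·17.0) = 9.693×10^-5 K/W
  R_perlite = (1/1.41 − 1/1.62)/(4πk) = 0.09194/(4π·0.0523) = 0.1399 K/W
  R_conv,out = 1/(4πr²h) = 1/(4π·1.62²·16.7) = 0.001816 K/W
ΣR = 2.524×10^-5 + 9.693×10^-5 + 0.1399 + 0.001816 = 0.1418 K/W
Q = ΔT/ΣR = (568 K − 300.9 K)/0.1418 = 1880 W

Q = 1880 W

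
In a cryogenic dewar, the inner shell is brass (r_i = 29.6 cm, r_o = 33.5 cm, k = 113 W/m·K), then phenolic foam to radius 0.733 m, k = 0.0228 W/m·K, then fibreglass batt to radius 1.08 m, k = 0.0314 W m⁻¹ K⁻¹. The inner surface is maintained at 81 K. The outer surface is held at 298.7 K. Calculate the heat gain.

Q = 32.2 W

Resistance network (inner→outer):
  R_brass = (1/0.296 − 1/0.335)/(4πk) = 0.3933/(4π·113) = 2.770×10^-4 K/W
  R_phenolic foam = (1/0.335 − 1/0.733)/(4πk) = 1.621/(4π·0.0228) = 5.657 K/W
  R_fibreglass batt = (1/0.733 − 1/1.08)/(4πk) = 0.4383/(4π·0.0314) = 1.111 K/W
ΣR = 2.770×10^-4 + 5.657 + 1.111 = 6.768 K/W
Q = ΔT/ΣR = (81 K − 298.7 K)/6.768 = -32.2 W
(Negative Q ⇒ heat flows inward; heat gain = 32.2 W.)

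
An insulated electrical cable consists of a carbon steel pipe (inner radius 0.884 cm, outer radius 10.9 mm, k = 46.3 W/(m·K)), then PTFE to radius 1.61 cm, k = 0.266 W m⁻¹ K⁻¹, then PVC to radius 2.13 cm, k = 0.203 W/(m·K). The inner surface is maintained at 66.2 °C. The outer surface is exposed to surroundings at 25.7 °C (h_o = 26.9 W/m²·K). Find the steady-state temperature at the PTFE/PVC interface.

T = 53.2 °C

Series thermal resistances, inner to outer:
  R'_carbon steel = ln(0.0109/0.00884)/(2πk) = 0.2095/(2π·46.3) = 7.201×10^-4 m·K/W
  R'_PTFE = ln(0.0161/0.0109)/(2πk) = 0.3901/(2π·0.266) = 0.2334 m·K/W
  R'_PVC = ln(0.0213/0.0161)/(2πk) = 0.2799/(2π·0.203) = 0.2194 m·K/W
  R'_conv,out = 1/(2πr h) = 1/(2π·0.0213·26.9) = 0.2778 m·K/W
ΣR = 7.201×10^-4 + 0.2334 + 0.2194 + 0.2778 = 0.7313 m·K/W
Q' = ΔT/ΣR = (66.2 °C − 25.7 °C)/0.7313 = 55.38 W/m
From the inner boundary to the PTFE/PVC interface, ΣR_partial = 0.2341 m·K/W.
T_interface = T_in − Q'·ΣR_partial = 66.2 °C − (55.38)(0.2341) = 53.2 °C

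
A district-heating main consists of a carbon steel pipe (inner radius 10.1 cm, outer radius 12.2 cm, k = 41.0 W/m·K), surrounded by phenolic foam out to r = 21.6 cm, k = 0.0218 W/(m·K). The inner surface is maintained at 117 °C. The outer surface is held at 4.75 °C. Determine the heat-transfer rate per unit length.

Q' = 26.9 W/m

Series thermal resistances, inner to outer:
  R'_carbon steel = ln(0.122/0.101)/(2πk) = 0.1889/(2π·41.0) = 7.333×10^-4 m·K/W
  R'_phenolic foam = ln(0.216/0.122)/(2πk) = 0.5713/(2π·0.0218) = 4.171 m·K/W
ΣR = 7.333×10^-4 + 4.171 = 4.172 m·K/W
Q' = ΔT/ΣR = (117 °C − 4.75 °C)/4.172 = 26.9 W/m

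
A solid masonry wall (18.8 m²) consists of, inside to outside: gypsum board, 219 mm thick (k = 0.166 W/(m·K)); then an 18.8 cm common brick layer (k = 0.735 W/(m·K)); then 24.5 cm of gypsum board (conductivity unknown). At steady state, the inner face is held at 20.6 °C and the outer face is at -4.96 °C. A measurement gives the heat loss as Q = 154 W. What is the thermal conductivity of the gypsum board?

ΣR = ΔT/Q = |20.6 − -4.96|/154 = 0.1660 K/W
Known resistances:
  R_gypsum board = L/(kA) = 0.219/(0.166·18.8) = 0.07017 K/W
  R_common brick = L/(kA) = 0.188/(0.735·18.8) = 0.01361 K/W
R_gypsum board = ΣR − ΣR_known = 0.1660 − 0.08378 = 0.08222 K/W
L/(kA) = 0.08222 ⇒ k = 0.245/(0.08222·18.8) = 0.159 W/m·K

k = 0.159 W/m·K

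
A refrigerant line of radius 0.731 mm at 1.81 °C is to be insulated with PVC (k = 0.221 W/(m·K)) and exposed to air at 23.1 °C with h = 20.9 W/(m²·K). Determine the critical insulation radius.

For a cylinder, r_cr = k_ins/h = 0.221/20.9 = 0.0106 m = 1.06 cm

r_cr = 1.06 cm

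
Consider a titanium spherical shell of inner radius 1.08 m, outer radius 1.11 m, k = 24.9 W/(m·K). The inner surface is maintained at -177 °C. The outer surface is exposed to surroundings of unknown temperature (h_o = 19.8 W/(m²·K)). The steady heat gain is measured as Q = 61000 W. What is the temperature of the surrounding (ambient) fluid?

Sum the resistances:
  R_titanium = (1/1.08 − 1/1.11)/(4πk) = 0.02503/(4π·24.9) = 7.998×10^-5 K/W
  R_conv,out = 1/(4πr²h) = 1/(4π·1.11²·19.8) = 0.003262 K/W
ΣR = 0.003342 K/W
ΔT = Q·ΣR = 61000 × 0.003342 = 203.9 K
Heat flows inward, so T_out = T_in + ΔT = -177 + 203.9 = 26.9 °C

T_out = 26.9 °C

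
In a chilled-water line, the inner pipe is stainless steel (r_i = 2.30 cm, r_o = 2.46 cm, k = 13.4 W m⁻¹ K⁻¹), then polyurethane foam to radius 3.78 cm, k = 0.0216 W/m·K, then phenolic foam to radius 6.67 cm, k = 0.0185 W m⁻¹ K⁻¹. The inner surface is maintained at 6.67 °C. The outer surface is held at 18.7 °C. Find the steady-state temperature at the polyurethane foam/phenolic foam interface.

T = 11.4 °C

Series thermal resistances, inner to outer:
  R'_stainless steel = ln(0.0246/0.0230)/(2πk) = 0.06725/(2π·13.4) = 7.988×10^-4 m·K/W
  R'_polyurethane foam = ln(0.0378/0.0246)/(2πk) = 0.4296/(2π·0.0216) = 3.165 m·K/W
  R'_phenolic foam = ln(0.0667/0.0378)/(2πk) = 0.5679/(2π·0.0185) = 4.886 m·K/W
ΣR = 7.988×10^-4 + 3.165 + 4.886 = 8.052 m·K/W
Q' = ΔT/ΣR = (6.67 °C − 18.7 °C)/8.052 = -1.494 W/m
From the inner boundary to the polyurethane foam/phenolic foam interface, ΣR_partial = 3.166 m·K/W.
T_interface = T_in − Q'·ΣR_partial = 6.67 °C − (-1.494)(3.166) = 11.4 °C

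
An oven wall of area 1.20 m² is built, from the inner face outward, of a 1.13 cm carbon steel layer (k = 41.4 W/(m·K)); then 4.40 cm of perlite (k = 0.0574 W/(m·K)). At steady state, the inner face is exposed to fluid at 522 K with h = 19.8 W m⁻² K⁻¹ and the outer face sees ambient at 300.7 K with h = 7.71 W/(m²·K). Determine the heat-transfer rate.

Q = 280 W

Treat each layer as a resistance in series:
  R_conv,in = 1/(hA) = 1/(19.8·1.20) = 0.04209 K/W
  R_carbon steel = L/(kA) = 0.0113/(41.4·1.20) = 2.275×10^-4 K/W
  R_perlite = L/(kA) = 0.0440/(0.0574·1.20) = 0.6388 K/W
  R_conv,out = 1/(hA) = 1/(7.71·1.20) = 0.1081 K/W
ΣR = 0.04209 + 2.275×10^-4 + 0.6388 + 0.1081 = 0.7892 K/W
Q = ΔT/ΣR = (522 K − 300.7 K)/0.7892 = 280 W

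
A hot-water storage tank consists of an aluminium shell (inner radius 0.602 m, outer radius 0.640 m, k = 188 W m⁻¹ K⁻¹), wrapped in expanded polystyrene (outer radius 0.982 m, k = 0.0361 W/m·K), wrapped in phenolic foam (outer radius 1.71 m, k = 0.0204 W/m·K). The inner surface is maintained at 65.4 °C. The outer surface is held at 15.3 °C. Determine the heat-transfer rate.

Q = 17.3 W

Series thermal resistances, inner to outer:
  R_aluminium = (1/0.602 − 1/0.640)/(4πk) = 0.09863/(4π·188) = 4.175×10^-5 K/W
  R_expanded polystyrene = (1/0.640 − 1/0.982)/(4πk) = 0.5442/(4π·0.0361) = 1.200 K/W
  R_phenolic foam = (1/0.982 − 1/1.71)/(4πk) = 0.4335/(4π·0.0204) = 1.691 K/W
ΣR = 4.175×10^-5 + 1.200 + 1.691 = 2.891 K/W
Q = ΔT/ΣR = (65.4 °C − 15.3 °C)/2.891 = 17.3 W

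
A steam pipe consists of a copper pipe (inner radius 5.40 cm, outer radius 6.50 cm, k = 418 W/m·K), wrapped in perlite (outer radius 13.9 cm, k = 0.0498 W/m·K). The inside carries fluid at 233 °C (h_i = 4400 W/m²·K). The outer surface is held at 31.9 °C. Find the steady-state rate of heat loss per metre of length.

Resistance network (inner→outer):
  R'_conv,in = 1/(2πr h) = 1/(2π·0.0540·4400) = 6.698×10^-4 m·K/W
  R'_copper = ln(0.0650/0.0540)/(2πk) = 0.1854/(2π·418) = 7.059×10^-5 m·K/W
  R'_perlite = ln(0.139/0.0650)/(2πk) = 0.7601/(2π·0.0498) = 2.429 m·K/W
ΣR = 6.698×10^-4 + 7.059×10^-5 + 2.429 = 2.430 m·K/W
Q' = ΔT/ΣR = (233 °C − 31.9 °C)/2.430 = 82.8 W/m

Q' = 82.8 W/m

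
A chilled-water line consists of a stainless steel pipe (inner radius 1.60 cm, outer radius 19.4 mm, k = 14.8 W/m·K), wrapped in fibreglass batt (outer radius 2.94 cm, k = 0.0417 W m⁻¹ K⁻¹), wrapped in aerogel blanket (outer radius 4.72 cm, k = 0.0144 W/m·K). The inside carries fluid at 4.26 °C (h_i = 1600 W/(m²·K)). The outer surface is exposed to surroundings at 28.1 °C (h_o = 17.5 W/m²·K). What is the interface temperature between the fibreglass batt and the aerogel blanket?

T = 9.68 °C

Resistance network (inner→outer):
  R'_conv,in = 1/(2πr h) = 1/(2π·0.0160·1600) = 0.006217 m·K/W
  R'_stainless steel = ln(0.0194/0.0160)/(2πk) = 0.1927/(2π·14.8) = 0.002072 m·K/W
  R'_fibreglass batt = ln(0.0294/0.0194)/(2πk) = 0.4157/(2π·0.0417) = 1.587 m·K/W
  R'_aerogel blanket = ln(0.0472/0.0294)/(2πk) = 0.4734/(2π·0.0144) = 5.232 m·K/W
  R'_conv,out = 1/(2πr h) = 1/(2π·0.0472·17.5) = 0.1927 m·K/W
ΣR = 0.006217 + 0.002072 + 1.587 + 5.232 + 0.1927 = 7.020 m·K/W
Q' = ΔT/ΣR = (4.26 °C − 28.1 °C)/7.020 = -3.396 W/m
From the inner boundary to the fibreglass batt/aerogel blanket interface, ΣR_partial = 1.595 m·K/W.
T_interface = T_in − Q'·ΣR_partial = 4.26 °C − (-3.396)(1.595) = 9.68 °C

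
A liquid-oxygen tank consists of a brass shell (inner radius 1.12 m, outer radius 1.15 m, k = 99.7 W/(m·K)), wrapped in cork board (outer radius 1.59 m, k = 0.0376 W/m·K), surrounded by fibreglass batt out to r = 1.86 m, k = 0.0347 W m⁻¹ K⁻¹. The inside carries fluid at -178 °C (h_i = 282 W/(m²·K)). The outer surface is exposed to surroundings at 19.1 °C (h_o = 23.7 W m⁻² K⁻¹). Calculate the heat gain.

Series thermal resistances, inner to outer:
  R_conv,in = 1/(4πr²h) = 1/(4π·1.12²·282) = 2.250×10^-4 K/W
  R_brass = (1/1.12 − 1/1.15)/(4πk) = 0.02329/(4π·99.7) = 1.859×10^-5 K/W
  R_cork board = (1/1.15 − 1/1.59)/(4πk) = 0.2406/(4π·0.0376) = 0.5093 K/W
  R_fibreglass batt = (1/1.59 − 1/1.86)/(4πk) = 0.09130/(4π·0.0347) = 0.2094 K/W
  R_conv,out = 1/(4πr²h) = 1/(4π·1.86²·23.7) = 9.705×10^-4 K/W
ΣR = 2.250×10^-4 + 1.859×10^-5 + 0.5093 + 0.2094 + 9.705×10^-4 = 0.7199 K/W
Q = ΔT/ΣR = (-178 °C − 19.1 °C)/0.7199 = -274 W
(Negative Q ⇒ heat flows inward; heat gain = 274 W.)

Q = 274 W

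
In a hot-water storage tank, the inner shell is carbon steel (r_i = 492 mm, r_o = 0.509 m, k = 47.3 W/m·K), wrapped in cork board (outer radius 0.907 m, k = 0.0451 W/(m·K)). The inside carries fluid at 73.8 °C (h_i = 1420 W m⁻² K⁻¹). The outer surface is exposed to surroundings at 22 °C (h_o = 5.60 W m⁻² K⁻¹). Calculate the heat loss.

Series thermal resistances, inner to outer:
  R_conv,in = 1/(4πr²h) = 1/(4π·0.492²·1420) = 2.315×10^-4 K/W
  R_carbon steel = (1/0.492 − 1/0.509)/(4πk) = 0.06788/(4π·47.3) = 1.142×10^-4 K/W
  R_cork board = (1/0.509 − 1/0.907)/(4πk) = 0.8621/(4π·0.0451) = 1.521 K/W
  R_conv,out = 1/(4πr²h) = 1/(4π·0.907²·5.60) = 0.01727 K/W
ΣR = 2.315×10^-4 + 1.142×10^-4 + 1.521 + 0.01727 = 1.539 K/W
Q = ΔT/ΣR = (73.8 °C − 22 °C)/1.539 = 33.7 W

Q = 33.7 W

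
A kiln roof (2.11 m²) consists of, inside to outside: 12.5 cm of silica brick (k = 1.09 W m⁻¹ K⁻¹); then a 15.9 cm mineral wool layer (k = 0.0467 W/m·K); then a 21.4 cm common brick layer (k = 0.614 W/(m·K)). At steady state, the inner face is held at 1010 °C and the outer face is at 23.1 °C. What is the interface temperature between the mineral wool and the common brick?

Treat each layer as a resistance in series:
  R_silica brick = L/(kA) = 0.125/(1.09·2.11) = 0.05435 K/W
  R_mineral wool = L/(kA) = 0.159/(0.0467·2.11) = 1.614 K/W
  R_common brick = L/(kA) = 0.214/(0.614·2.11) = 0.1652 K/W
ΣR = 0.05435 + 1.614 + 0.1652 = 1.834 K/W
Q = ΔT/ΣR = (1010 °C − 23.1 °C)/1.834 = 538.1 W
From the inner boundary to the mineral wool/common brick interface, ΣR_partial = 1.668 K/W.
T_interface = T_in − Q·ΣR_partial = 1010 °C − (538.1)(1.668) = 112 °C

T = 112 °C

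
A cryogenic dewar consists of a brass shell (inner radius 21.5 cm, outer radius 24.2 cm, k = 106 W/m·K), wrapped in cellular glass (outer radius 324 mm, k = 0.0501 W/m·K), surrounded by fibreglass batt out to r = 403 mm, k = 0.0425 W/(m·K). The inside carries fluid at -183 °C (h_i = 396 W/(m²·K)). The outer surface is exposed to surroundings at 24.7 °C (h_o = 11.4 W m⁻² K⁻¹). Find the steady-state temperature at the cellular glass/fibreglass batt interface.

T = -61.2 °C

Series thermal resistances, inner to outer:
  R_conv,in = 1/(4πr²h) = 1/(4π·0.215²·396) = 0.004347 K/W
  R_brass = (1/0.215 − 1/0.242)/(4πk) = 0.5189/(4π·106) = 3.896×10^-4 K/W
  R_cellular glass = (1/0.242 − 1/0.324)/(4πk) = 1.046/(4π·0.0501) = 1.661 K/W
  R_fibreglass batt = (1/0.324 − 1/0.403)/(4πk) = 0.6050/(4π·0.0425) = 1.133 K/W
  R_conv,out = 1/(4πr²h) = 1/(4π·0.403²·11.4) = 0.04298 K/W
ΣR = 0.004347 + 3.896×10^-4 + 1.661 + 1.133 + 0.04298 = 2.842 K/W
Q = ΔT/ΣR = (-183 °C − 24.7 °C)/2.842 = -73.08 W
From the inner boundary to the cellular glass/fibreglass batt interface, ΣR_partial = 1.666 K/W.
T_interface = T_in − Q·ΣR_partial = -183 °C − (-73.08)(1.666) = -61.2 °C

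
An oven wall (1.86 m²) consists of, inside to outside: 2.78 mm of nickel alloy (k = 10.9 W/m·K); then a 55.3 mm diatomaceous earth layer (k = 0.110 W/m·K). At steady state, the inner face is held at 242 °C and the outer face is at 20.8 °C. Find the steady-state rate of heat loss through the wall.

Resistance network (inner→outer):
  R_nickel alloy = L/(kA) = 0.00278/(10.9·1.86) = 1.371×10^-4 K/W
  R_diatomaceous earth = L/(kA) = 0.0553/(0.110·1.86) = 0.2703 K/W
ΣR = 1.371×10^-4 + 0.2703 = 0.2704 K/W
Q = ΔT/ΣR = (242 °C − 20.8 °C)/0.2704 = 818 W

Q = 818 W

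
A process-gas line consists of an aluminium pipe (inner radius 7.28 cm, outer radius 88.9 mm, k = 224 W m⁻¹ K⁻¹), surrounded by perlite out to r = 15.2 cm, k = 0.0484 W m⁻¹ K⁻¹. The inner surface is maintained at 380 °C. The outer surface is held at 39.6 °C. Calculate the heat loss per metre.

Resistance network (inner→outer):
  R'_aluminium = ln(0.0889/0.0728)/(2πk) = 0.1998/(2π·224) = 1.420×10^-4 m·K/W
  R'_perlite = ln(0.152/0.0889)/(2πk) = 0.5364/(2π·0.0484) = 1.764 m·K/W
ΣR = 1.420×10^-4 + 1.764 = 1.764 m·K/W
Q' = ΔT/ΣR = (380 °C − 39.6 °C)/1.764 = 193 W/m

Q' = 193 W/m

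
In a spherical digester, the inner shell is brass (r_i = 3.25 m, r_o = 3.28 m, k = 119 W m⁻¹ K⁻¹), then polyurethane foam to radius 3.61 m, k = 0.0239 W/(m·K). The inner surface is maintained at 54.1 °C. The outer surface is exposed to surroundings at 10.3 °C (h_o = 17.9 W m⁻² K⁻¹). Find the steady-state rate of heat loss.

Resistance network (inner→outer):
  R_brass = (1/3.25 − 1/3.28)/(4πk) = 0.002814/(4π·119) = 1.882×10^-6 K/W
  R_polyurethane foam = (1/3.28 − 1/3.61)/(4πk) = 0.02787/(4π·0.0239) = 0.09280 K/W
  R_conv,out = 1/(4πr²h) = 1/(4π·3.61²·17.9) = 3.411×10^-4 K/W
ΣR = 1.882×10^-6 + 0.09280 + 3.411×10^-4 = 0.09314 K/W
Q = ΔT/ΣR = (54.1 °C − 10.3 °C)/0.09314 = 470 W

Q = 470 W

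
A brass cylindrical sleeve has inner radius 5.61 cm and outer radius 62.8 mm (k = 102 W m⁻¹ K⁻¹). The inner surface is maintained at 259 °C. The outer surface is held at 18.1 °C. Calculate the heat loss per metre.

Q' = 1.37×10^6 W/m

Q' = 2πk·ΔT/ln(r₂/r₁) = 2π × 102 × 240.9 / ln(0.0628/0.0561) = 1.37×10^6 W/m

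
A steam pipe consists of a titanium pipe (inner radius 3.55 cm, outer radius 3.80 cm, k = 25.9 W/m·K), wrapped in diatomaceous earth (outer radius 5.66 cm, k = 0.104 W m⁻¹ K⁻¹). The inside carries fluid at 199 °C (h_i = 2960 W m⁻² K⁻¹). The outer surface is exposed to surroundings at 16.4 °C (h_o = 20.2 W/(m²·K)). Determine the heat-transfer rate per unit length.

Q' = 243 W/m

Treat each layer as a resistance in series:
  R'_conv,in = 1/(2πr h) = 1/(2π·0.0355·2960) = 0.001515 m·K/W
  R'_titanium = ln(0.0380/0.0355)/(2πk) = 0.06805/(2π·25.9) = 4.182×10^-4 m·K/W
  R'_diatomaceous earth = ln(0.0566/0.0380)/(2πk) = 0.3984/(2π·0.104) = 0.6097 m·K/W
  R'_conv,out = 1/(2πr h) = 1/(2π·0.0566·20.2) = 0.1392 m·K/W
ΣR = 0.001515 + 4.182×10^-4 + 0.6097 + 0.1392 = 0.7508 m·K/W
Q' = ΔT/ΣR = (199 °C − 16.4 °C)/0.7508 = 243 W/m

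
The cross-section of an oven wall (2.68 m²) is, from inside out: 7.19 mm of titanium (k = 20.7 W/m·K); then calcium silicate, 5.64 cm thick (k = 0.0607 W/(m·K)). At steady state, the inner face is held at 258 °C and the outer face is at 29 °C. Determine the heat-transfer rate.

Resistance network (inner→outer):
  R_titanium = L/(kA) = 0.00719/(20.7·2.68) = 1.296×10^-4 K/W
  R_calcium silicate = L/(kA) = 0.0564/(0.0607·2.68) = 0.3467 K/W
ΣR = 1.296×10^-4 + 0.3467 = 0.3468 K/W
Q = ΔT/ΣR = (258 °C − 29 °C)/0.3468 = 660 W

Q = 660 W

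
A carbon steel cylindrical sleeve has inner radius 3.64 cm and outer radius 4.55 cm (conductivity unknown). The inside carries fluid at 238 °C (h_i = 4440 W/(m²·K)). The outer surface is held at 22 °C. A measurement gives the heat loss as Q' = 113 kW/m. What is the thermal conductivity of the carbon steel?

k = 38.3 W/m·K

ΣR = ΔT/Q' = |238 − 22|/1.13×10^5 = 0.001912 m·K/W
Known resistances:
  R'_conv,in = 1/(2πr h) = 1/(2π·0.0364·4440) = 9.848×10^-4 m·K/W
R_carbon steel = ΣR − ΣR_known = 0.001912 − 9.848×10^-4 = 9.272×10^-4 m·K/W
ln(r₂/r₁)/(2πk) = 9.272×10^-4 ⇒ k = 0.2231/(2π·9.272×10^-4) = 38.3 W/m·K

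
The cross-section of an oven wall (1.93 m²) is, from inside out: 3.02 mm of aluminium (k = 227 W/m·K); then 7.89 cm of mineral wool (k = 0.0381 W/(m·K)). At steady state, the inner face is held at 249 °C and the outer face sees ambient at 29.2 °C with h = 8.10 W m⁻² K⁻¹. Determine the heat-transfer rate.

Treat each layer as a resistance in series:
  R_aluminium = L/(kA) = 0.00302/(227·1.93) = 6.893×10^-6 K/W
  R_mineral wool = L/(kA) = 0.0789/(0.0381·1.93) = 1.073 K/W
  R_conv,out = 1/(hA) = 1/(8.10·1.93) = 0.06397 K/W
ΣR = 6.893×10^-6 + 1.073 + 0.06397 = 1.137 K/W
Q = ΔT/ΣR = (249 °C − 29.2 °C)/1.137 = 193 W

Q = 193 W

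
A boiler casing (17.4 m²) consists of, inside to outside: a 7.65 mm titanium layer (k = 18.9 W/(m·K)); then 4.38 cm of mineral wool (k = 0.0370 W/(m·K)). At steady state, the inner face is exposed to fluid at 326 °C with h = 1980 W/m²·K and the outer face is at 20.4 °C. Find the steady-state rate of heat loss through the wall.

Treat each layer as a resistance in series:
  R_conv,in = 1/(hA) = 1/(1980·17.4) = 2.903×10^-5 K/W
  R_titanium = L/(kA) = 0.00765/(18.9·17.4) = 2.326×10^-5 K/W
  R_mineral wool = L/(kA) = 0.0438/(0.0370·17.4) = 0.06803 K/W
ΣR = 2.903×10^-5 + 2.326×10^-5 + 0.06803 = 0.06808 K/W
Q = ΔT/ΣR = (326 °C − 20.4 °C)/0.06808 = 4490 W

Q = 4490 W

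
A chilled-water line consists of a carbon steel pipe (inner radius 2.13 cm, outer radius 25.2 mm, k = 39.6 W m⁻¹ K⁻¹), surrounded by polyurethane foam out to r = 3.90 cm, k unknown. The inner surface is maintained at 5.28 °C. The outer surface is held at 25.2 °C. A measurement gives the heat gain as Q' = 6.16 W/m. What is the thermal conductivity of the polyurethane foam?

k = 0.0215 W/m·K

ΣR = ΔT/Q' = |5.28 − 25.2|/6.16 = 3.234 m·K/W
Known resistances:
  R'_carbon steel = ln(0.0252/0.0213)/(2πk) = 0.1681/(2π·39.6) = 6.758×10^-4 m·K/W
R_polyurethane foam = ΣR − ΣR_known = 3.234 − 6.758×10^-4 = 3.233 m·K/W
ln(r₂/r₁)/(2πk) = 3.233 ⇒ k = 0.4367/(2π·3.233) = 0.0215 W/m·K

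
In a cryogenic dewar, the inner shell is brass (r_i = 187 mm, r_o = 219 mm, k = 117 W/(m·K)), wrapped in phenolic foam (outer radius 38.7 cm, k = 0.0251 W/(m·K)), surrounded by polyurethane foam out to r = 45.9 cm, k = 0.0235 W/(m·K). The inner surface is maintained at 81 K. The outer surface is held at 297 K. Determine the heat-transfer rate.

Q = 28.2 W

Resistance network (inner→outer):
  R_brass = (1/0.187 − 1/0.219)/(4πk) = 0.7814/(4π·117) = 5.315×10^-4 K/W
  R_phenolic foam = (1/0.219 − 1/0.387)/(4πk) = 1.982/(4π·0.0251) = 6.284 K/W
  R_polyurethane foam = (1/0.387 − 1/0.459)/(4πk) = 0.4053/(4π·0.0235) = 1.373 K/W
ΣR = 5.315×10^-4 + 6.284 + 1.373 = 7.658 K/W
Q = ΔT/ΣR = (81 K − 297 K)/7.658 = -28.2 W
(Negative Q ⇒ heat flows inward; heat gain = 28.2 W.)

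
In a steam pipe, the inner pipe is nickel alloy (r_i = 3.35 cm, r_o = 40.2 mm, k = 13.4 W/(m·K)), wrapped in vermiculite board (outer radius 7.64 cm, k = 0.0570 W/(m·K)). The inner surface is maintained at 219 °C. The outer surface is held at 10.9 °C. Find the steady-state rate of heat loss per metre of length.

Q' = 116 W/m

Treat each layer as a resistance in series:
  R'_nickel alloy = ln(0.0402/0.0335)/(2πk) = 0.1823/(2π·13.4) = 0.002165 m·K/W
  R'_vermiculite board = ln(0.0764/0.0402)/(2πk) = 0.6421/(2π·0.0570) = 1.793 m·K/W
ΣR = 0.002165 + 1.793 = 1.795 m·K/W
Q' = ΔT/ΣR = (219 °C − 10.9 °C)/1.795 = 116 W/m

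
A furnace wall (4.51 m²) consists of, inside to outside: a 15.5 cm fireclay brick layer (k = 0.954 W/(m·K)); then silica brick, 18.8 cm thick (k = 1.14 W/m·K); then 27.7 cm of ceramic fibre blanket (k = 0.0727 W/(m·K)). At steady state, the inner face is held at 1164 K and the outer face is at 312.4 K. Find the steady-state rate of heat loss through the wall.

Resistance network (inner→outer):
  R_fireclay brick = L/(kA) = 0.155/(0.954·4.51) = 0.03603 K/W
  R_silica brick = L/(kA) = 0.188/(1.14·4.51) = 0.03657 K/W
  R_ceramic fibre blanket = L/(kA) = 0.277/(0.0727·4.51) = 0.8448 K/W
ΣR = 0.03603 + 0.03657 + 0.8448 = 0.9174 K/W
Q = ΔT/ΣR = (1164 K − 312.4 K)/0.9174 = 928 W

Q = 928 W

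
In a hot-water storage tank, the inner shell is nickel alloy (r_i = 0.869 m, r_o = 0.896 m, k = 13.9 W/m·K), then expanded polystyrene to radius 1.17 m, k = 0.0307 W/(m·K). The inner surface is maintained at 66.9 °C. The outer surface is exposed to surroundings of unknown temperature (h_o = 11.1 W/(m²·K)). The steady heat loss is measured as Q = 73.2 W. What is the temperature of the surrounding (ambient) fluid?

Series resistances:
  R_nickel alloy = (1/0.869 − 1/0.896)/(4πk) = 0.03468/(4π·13.9) = 1.985×10^-4 K/W
  R_expanded polystyrene = (1/0.896 − 1/1.17)/(4πk) = 0.2614/(4π·0.0307) = 0.6775 K/W
  R_conv,out = 1/(4πr²h) = 1/(4π·1.17²·11.1) = 0.005237 K/W
ΣR = 0.6829 K/W
ΔT = Q·ΣR = 73.2 × 0.6829 = 49.99 K
Heat flows outward, so T_out = T_in − ΔT = 66.9 − 49.99 = 16.9 °C

T_out = 16.9 °C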